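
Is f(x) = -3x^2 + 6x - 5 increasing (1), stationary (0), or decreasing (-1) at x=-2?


Compute f'(x) to determine behavior:
f'(x) = -6x + 6
f'(-2) = -6 * (-2) + 6
= 12 + 6
= 18
Since f'(-2) > 0, the function is increasing (1)

1


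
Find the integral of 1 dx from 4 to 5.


The integral of a constant k over [a, b] equals k * (b - a).
integral from 4 to 5 of 1 dx
= 1 * (5 - 4)
= 1 * 1
= 1

1


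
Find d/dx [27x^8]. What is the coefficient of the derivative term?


We apply the power rule: d/dx [ax^n] = a*n * x^(n-1)
d/dx [27x^8]
= 27 * 8 * x^(8-1)
= 216x^7
The coefficient is 216

216


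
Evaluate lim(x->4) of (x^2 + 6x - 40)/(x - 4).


Direct substitution gives 0/0, so we factor the numerator.
Factor: (x^2 + 6x - 40) = (x - 4)(x + 10)
Cancel the common factor (x - 4):
(x^2 + 6x - 40)/(x - 4) = (x + 10)
Now substitute x = 4:
= (4) - (-10) = 14

14


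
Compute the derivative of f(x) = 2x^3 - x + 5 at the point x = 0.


Differentiate f(x) = 2x^3 - x + 5 term by term:
f'(x) = 6x^2 - 1
Substitute x = 0:
f'(0) = 6 * 0^2 + 0 * 0 - 1
= 0 + 0 - 1
= -1

-1


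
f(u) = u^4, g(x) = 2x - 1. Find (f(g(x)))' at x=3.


Using the chain rule: (f(g(x)))' = f'(g(x)) * g'(x)
First, find g(3):
g(3) = 2 * 3 - 1 = 5
Next, f'(u) = 4u^3
And g'(x) = 2
So f'(g(3)) * g'(3)
= 4 * 5^3 * 2
= 4 * 125 * 2
= 1000

1000


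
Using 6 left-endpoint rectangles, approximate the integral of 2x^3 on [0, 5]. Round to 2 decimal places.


Left Riemann sum uses left endpoints of each subinterval.
Interval: [0, 5], n = 6
dx = (5 - 0) / 6 = 5/6
Left endpoints: [0, 5/6, 5/3, 5/2, 10/3, 25/6]
f values: [0, 125/108, 250/27, 125/4, 2000/27, 15625/108]
Sum = dx * (sum of f values)
= 5/6 * 3125/12
= 15625/72 ≈ 217.01

217.01


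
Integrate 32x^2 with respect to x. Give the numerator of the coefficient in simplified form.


Apply the power rule for integration:
integral of ax^n dx = a/(n+1) * x^(n+1) + C
integral of 32x^2 dx
= 32/3 * x^3 + C
The coefficient in lowest terms is 32/3, and its numerator is 32

32


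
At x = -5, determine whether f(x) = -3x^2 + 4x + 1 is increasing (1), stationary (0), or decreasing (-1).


Compute f'(x) to determine behavior:
f'(x) = -6x + 4
f'(-5) = -6 * (-5) + 4
= 30 + 4
= 34
Since f'(-5) > 0, the function is increasing (1)

1


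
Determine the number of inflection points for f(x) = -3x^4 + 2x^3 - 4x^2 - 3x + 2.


Inflection points occur where f''(x) = 0 and concavity changes.
f(x) = -3x^4 + 2x^3 - 4x^2 - 3x + 2
f'(x) = -12x^3 + 6x^2 - 8x - 3
f''(x) = -36x^2 + 12x - 8
This is a quadratic in x. Use the discriminant to count real roots.
Discriminant = (12)^2 - 4 * (-36) * (-8)
= 144 - 1152
= -1008
Since discriminant < 0, f''(x) = 0 has no real solutions.
Number of inflection points: 0

0


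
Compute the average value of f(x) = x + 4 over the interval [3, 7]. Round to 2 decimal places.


Average value = 1/(b-a) * integral from a to b of f(x) dx
First compute the integral of x + 4:
F(x) = (1/2)x^2 + 4x
F(7) = 1/2 * 49 + 4 * 7 = 105/2
F(3) = 1/2 * 9 + 4 * 3 = 33/2
Integral = 105/2 - 33/2 = 36
Average = 36 / (7 - 3) = 36 / 4
= 9 = 9.00

9.00


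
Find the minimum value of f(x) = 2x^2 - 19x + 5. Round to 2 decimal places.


For a quadratic f(x) = ax^2 + bx + c with a > 0, the minimum is at the vertex.
Vertex x-coordinate: x = -b/(2a)
x = -(-19) / (2 * 2)
x = 19/4
Substitute back to find the minimum value:
f(19/4) = 2 * (19/4)^2 - 19 * (19/4) + 5
= 361/8 - 361/4 + 5
= -321/8 ≈ -40.13

-40.13


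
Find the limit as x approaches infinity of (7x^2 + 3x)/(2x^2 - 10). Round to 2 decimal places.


For limits at infinity with equal-degree polynomials,
we compare leading coefficients.
Numerator leading term: 7x^2
Denominator leading term: 2x^2
Divide both by x^2:
lim = (7 + 3/x) / (2 - 10/x^2)
As x -> infinity, the 1/x and 1/x^2 terms vanish:
= 7/2 = 3.50

3.50


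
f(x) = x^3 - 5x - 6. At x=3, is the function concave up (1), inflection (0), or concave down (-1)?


Concavity is determined by the sign of f''(x).
f(x) = x^3 - 5x - 6
f'(x) = 3x^2 - 5
f''(x) = 6x
f''(3) = 6 * 3 + 0
= 18 + 0
= 18
Since f''(3) > 0, the function is concave up (1)

1


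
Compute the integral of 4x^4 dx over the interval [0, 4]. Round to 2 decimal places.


Find the antiderivative of 4x^4:
F(x) = 4/5 * x^5
Apply the Fundamental Theorem of Calculus:
F(4) - F(0)
= 4/5 * 4^5 - 4/5 * 0^5
= 4/5 * (1024 - 0)
= 4/5 * 1024
= 4096/5 = 819.20

819.20


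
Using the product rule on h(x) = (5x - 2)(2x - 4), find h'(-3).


Let u(x) = 5x - 2 and v(x) = 2x - 4
u'(x) = 5
v'(x) = 2
Product rule: h'(x) = u'(x)*v(x) + u(x)*v'(x)
= 5 * (2x - 4) + (5x - 2) * 2
At x = -3:
u(-3) = 5 * (-3) - 2 = -17
v(-3) = 2 * (-3) - 4 = -10
h'(-3) = 5 * (-10) + (-17) * 2
= -50 - 34
= -84

-84


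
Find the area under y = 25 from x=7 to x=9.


The area under a constant function y = 25 is a rectangle.
Width = 9 - 7 = 2
Height = 25
Area = width * height
= 2 * 25
= 50

50


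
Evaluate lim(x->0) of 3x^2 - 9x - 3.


Since polynomials are continuous, we use direct substitution.
lim(x->0) of 3x^2 - 9x - 3
= 3 * 0^2 - 9 * 0 - 3
= 0 + 0 - 3
= -3

-3


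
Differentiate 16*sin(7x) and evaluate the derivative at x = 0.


Apply the chain rule to differentiate 16*sin(7x):
d/dx [16*sin(7x)]
= 16 * cos(7x) * d/dx(7x)
= 16 * 7 * cos(7x)
= 112 * cos(7x)
Evaluate at x = 0:
= 112 * cos(0)
= 112 * 1
= 112

112


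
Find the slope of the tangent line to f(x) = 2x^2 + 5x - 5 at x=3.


The slope of the tangent line equals f'(x) at the point.
f(x) = 2x^2 + 5x - 5
f'(x) = 4x + 5
At x = 3:
f'(3) = 4 * 3 + 5
= 12 + 5
= 17

17


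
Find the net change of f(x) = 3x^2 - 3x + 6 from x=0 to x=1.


Net change = f(b) - f(a)
f(x) = 3x^2 - 3x + 6
Compute f(1):
f(1) = 3 * 1^2 - 3 * 1 + 6
= 3 - 3 + 6
= 6
Compute f(0):
f(0) = 3 * 0^2 - 3 * 0 + 6
= 0 + 0 + 6
= 6
Net change = 6 - 6 = 0

0


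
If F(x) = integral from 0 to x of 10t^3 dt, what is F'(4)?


By the Fundamental Theorem of Calculus (Part 1):
If F(x) = integral from 0 to x of f(t) dt, then F'(x) = f(x)
Here f(t) = 10t^3
So F'(x) = 10x^3
Evaluate at x = 4:
F'(4) = 10 * 4^3
= 10 * 64
= 640

640


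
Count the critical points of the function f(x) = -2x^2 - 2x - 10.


Find where f'(x) = 0:
f'(x) = -4x - 2
Set f'(x) = 0:
-4x - 2 = 0
x = 2 / (-4) = -1/2
This is a linear equation in x, so there is exactly one solution.
Number of critical points: 1

1


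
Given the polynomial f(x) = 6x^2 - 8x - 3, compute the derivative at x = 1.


Differentiate term by term using power and sum rules:
f(x) = 6x^2 - 8x - 3
f'(x) = 12x - 8
Substitute x = 1:
f'(1) = 12 * 1 - 8
= 12 - 8
= 4

4


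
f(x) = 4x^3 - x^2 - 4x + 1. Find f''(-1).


First derivative:
f'(x) = 12x^2 - 2x - 4
Second derivative:
f''(x) = 24x - 2
Substitute x = -1:
f''(-1) = 24 * (-1) - 2
= -24 - 2
= -26

-26


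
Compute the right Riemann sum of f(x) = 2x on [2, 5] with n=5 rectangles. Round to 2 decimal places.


Right Riemann sum uses right endpoints of each subinterval.
Interval: [2, 5], n = 5
dx = (5 - 2) / 5 = 3/5
Right endpoints: [13/5, 16/5, 19/5, 22/5, 5]
f values: [26/5, 32/5, 38/5, 44/5, 10]
Sum = dx * (sum of f values)
= 3/5 * 38
= 114/5 = 22.80

22.80


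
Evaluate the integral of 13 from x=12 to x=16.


The integral of a constant k over [a, b] equals k * (b - a).
integral from 12 to 16 of 13 dx
= 13 * (16 - 12)
= 13 * 4
= 52

52


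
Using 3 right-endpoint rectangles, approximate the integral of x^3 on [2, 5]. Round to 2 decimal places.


Right Riemann sum uses right endpoints of each subinterval.
Interval: [2, 5], n = 3
dx = (5 - 2) / 3 = 1
Right endpoints: [3, 4, 5]
f values: [27, 64, 125]
Sum = dx * (sum of f values)
= 1 * 216
= 216 = 216.00

216.00


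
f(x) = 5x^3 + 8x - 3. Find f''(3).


First derivative:
f'(x) = 15x^2 + 8
Second derivative:
f''(x) = 30x
Substitute x = 3:
f''(3) = 30 * 3 + 0
= 90 + 0
= 90

90


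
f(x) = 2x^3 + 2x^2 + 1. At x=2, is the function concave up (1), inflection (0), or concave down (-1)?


Concavity is determined by the sign of f''(x).
f(x) = 2x^3 + 2x^2 + 1
f'(x) = 6x^2 + 4x
f''(x) = 12x + 4
f''(2) = 12 * 2 + 4
= 24 + 4
= 28
Since f''(2) > 0, the function is concave up (1)

1


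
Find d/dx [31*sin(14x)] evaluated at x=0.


Apply the chain rule to differentiate 31*sin(14x):
d/dx [31*sin(14x)]
= 31 * cos(14x) * d/dx(14x)
= 31 * 14 * cos(14x)
= 434 * cos(14x)
Evaluate at x = 0:
= 434 * cos(0)
= 434 * 1
= 434

434


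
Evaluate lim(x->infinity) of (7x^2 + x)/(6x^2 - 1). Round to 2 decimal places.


For limits at infinity with equal-degree polynomials,
we compare leading coefficients.
Numerator leading term: 7x^2
Denominator leading term: 6x^2
Divide both by x^2:
lim = (7 + 1/x) / (6 - 1/x^2)
As x -> infinity, the 1/x and 1/x^2 terms vanish:
= 7/6 ≈ 1.17

1.17


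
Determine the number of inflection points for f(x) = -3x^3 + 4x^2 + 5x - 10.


Inflection points occur where f''(x) = 0 and concavity changes.
f(x) = -3x^3 + 4x^2 + 5x - 10
f'(x) = -9x^2 + 8x + 5
f''(x) = -18x + 8
Set f''(x) = 0:
-18x + 8 = 0
x = -8 / (-18) = 4/9
Since f''(x) is linear (degree 1), it changes sign at this point.
Therefore there is exactly 1 inflection point.

1


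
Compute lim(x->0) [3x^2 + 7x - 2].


Since polynomials are continuous, we use direct substitution.
lim(x->0) of 3x^2 + 7x - 2
= 3 * 0^2 + 7 * 0 - 2
= 0 + 0 - 2
= -2

-2


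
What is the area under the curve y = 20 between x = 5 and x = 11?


The area under a constant function y = 20 is a rectangle.
Width = 11 - 5 = 6
Height = 20
Area = width * height
= 6 * 20
= 120

120


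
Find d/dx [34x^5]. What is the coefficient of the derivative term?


We apply the power rule: d/dx [ax^n] = a*n * x^(n-1)
d/dx [34x^5]
= 34 * 5 * x^(5-1)
= 170x^4
The coefficient is 170

170


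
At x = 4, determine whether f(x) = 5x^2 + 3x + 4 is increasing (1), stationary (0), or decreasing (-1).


Compute f'(x) to determine behavior:
f'(x) = 10x + 3
f'(4) = 10 * 4 + 3
= 40 + 3
= 43
Since f'(4) > 0, the function is increasing (1)

1


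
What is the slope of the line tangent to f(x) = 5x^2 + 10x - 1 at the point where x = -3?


The slope of the tangent line equals f'(x) at the point.
f(x) = 5x^2 + 10x - 1
f'(x) = 10x + 10
At x = -3:
f'(-3) = 10 * (-3) + 10
= -30 + 10
= -20

-20


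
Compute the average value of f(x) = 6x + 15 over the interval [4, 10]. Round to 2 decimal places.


Average value = 1/(b-a) * integral from a to b of f(x) dx
First compute the integral of 6x + 15:
F(x) = 3x^2 + 15x
F(10) = 3 * 100 + 15 * 10 = 450
F(4) = 3 * 16 + 15 * 4 = 108
Integral = 450 - 108 = 342
Average = 342 / (10 - 4) = 342 / 6
= 57 = 57.00

57.00


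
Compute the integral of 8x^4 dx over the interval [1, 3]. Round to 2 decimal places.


Find the antiderivative of 8x^4:
F(x) = 8/5 * x^5
Apply the Fundamental Theorem of Calculus:
F(3) - F(1)
= 8/5 * 3^5 - 8/5 * 1^5
= 8/5 * (243 - 1)
= 8/5 * 242
= 1936/5 = 387.20

387.20


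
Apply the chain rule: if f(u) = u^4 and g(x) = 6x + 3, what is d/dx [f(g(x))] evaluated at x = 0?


Using the chain rule: (f(g(x)))' = f'(g(x)) * g'(x)
First, find g(0):
g(0) = 6 * 0 + 3 = 3
Next, f'(u) = 4u^3
And g'(x) = 6
So f'(g(0)) * g'(0)
= 4 * 3^3 * 6
= 4 * 27 * 6
= 648

648


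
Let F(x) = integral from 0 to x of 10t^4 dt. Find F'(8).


By the Fundamental Theorem of Calculus (Part 1):
If F(x) = integral from 0 to x of f(t) dt, then F'(x) = f(x)
Here f(t) = 10t^4
So F'(x) = 10x^4
Evaluate at x = 8:
F'(8) = 10 * 8^4
= 10 * 4096
= 40960

40960


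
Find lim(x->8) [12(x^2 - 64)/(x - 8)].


Direct substitution gives 0/0, so we factor the numerator.
Factor: 12(x^2 - 64) = 12 * (x - 8)(x + 8)
Cancel the common factor (x - 8):
12(x^2 - 64)/(x - 8) = 12 * (x + 8)
Now substitute x = 8:
= 12 * (8 + 8) = 192

192


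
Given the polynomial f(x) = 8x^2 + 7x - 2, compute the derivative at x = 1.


Differentiate term by term using power and sum rules:
f(x) = 8x^2 + 7x - 2
f'(x) = 16x + 7
Substitute x = 1:
f'(1) = 16 * 1 + 7
= 16 + 7
= 23

23


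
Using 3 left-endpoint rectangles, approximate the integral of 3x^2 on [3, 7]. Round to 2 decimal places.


Left Riemann sum uses left endpoints of each subinterval.
Interval: [3, 7], n = 3
dx = (7 - 3) / 3 = 4/3
Left endpoints: [3, 13/3, 17/3]
f values: [27, 169/3, 289/3]
Sum = dx * (sum of f values)
= 4/3 * 539/3
= 2156/9 ≈ 239.56

239.56


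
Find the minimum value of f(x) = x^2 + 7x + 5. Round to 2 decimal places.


For a quadratic f(x) = ax^2 + bx + c with a > 0, the minimum is at the vertex.
Vertex x-coordinate: x = -b/(2a)
x = -(7) / (2 * 1)
x = -7/2
Substitute back to find the minimum value:
f(-7/2) = 1 * (-7/2)^2 + 7 * (-7/2) + 5
= 49/4 - 49/2 + 5
= -29/4 = -7.25

-7.25


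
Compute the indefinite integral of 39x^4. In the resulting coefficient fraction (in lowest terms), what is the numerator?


Apply the power rule for integration:
integral of ax^n dx = a/(n+1) * x^(n+1) + C
integral of 39x^4 dx
= 39/5 * x^5 + C
The coefficient in lowest terms is 39/5, and its numerator is 39

39


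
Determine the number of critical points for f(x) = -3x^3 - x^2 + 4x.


Find where f'(x) = 0:
f(x) = -3x^3 - x^2 + 4x
f'(x) = -9x^2 - 2x + 4
This is a quadratic in x. Use the discriminant to count real roots.
Discriminant = (-2)^2 - 4 * (-9) * 4
= 4 - (-144)
= 148
Since discriminant > 0, f'(x) = 0 has 2 real solutions.
Number of critical points: 2

2


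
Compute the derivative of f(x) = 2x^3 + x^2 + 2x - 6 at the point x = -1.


Differentiate f(x) = 2x^3 + x^2 + 2x - 6 term by term:
f'(x) = 6x^2 + 2x + 2
Substitute x = -1:
f'(-1) = 6 * (-1)^2 + 2 * (-1) + 2
= 6 - 2 + 2
= 6

6


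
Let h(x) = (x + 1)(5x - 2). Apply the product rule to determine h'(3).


Let u(x) = x + 1 and v(x) = 5x - 2
u'(x) = 1
v'(x) = 5
Product rule: h'(x) = u'(x)*v(x) + u(x)*v'(x)
= 1 * (5x - 2) + (x + 1) * 5
At x = 3:
u(3) = 1 * 3 + 1 = 4
v(3) = 5 * 3 - 2 = 13
h'(3) = 1 * 13 + 4 * 5
= 13 + 20
= 33

33


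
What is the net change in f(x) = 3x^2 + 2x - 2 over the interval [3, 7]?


Net change = f(b) - f(a)
f(x) = 3x^2 + 2x - 2
Compute f(7):
f(7) = 3 * 7^2 + 2 * 7 - 2
= 147 + 14 - 2
= 159
Compute f(3):
f(3) = 3 * 3^2 + 2 * 3 - 2
= 27 + 6 - 2
= 31
Net change = 159 - 31 = 128

128


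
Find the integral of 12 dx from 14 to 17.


The integral of a constant k over [a, b] equals k * (b - a).
integral from 14 to 17 of 12 dx
= 12 * (17 - 14)
= 12 * 3
= 36

36


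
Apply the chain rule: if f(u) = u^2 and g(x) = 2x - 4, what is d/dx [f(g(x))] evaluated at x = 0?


Using the chain rule: (f(g(x)))' = f'(g(x)) * g'(x)
First, find g(0):
g(0) = 2 * 0 - 4 = -4
Next, f'(u) = 2u
And g'(x) = 2
So f'(g(0)) * g'(0)
= 2 * (-4) * 2
= -16

-16


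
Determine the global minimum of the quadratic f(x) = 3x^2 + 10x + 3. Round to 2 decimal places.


For a quadratic f(x) = ax^2 + bx + c with a > 0, the minimum is at the vertex.
Vertex x-coordinate: x = -b/(2a)
x = -(10) / (2 * 3)
x = -10/6 = -5/3
Substitute back to find the minimum value:
f(-5/3) = 3 * (-5/3)^2 + 10 * (-5/3) + 3
= 25/3 - 50/3 + 3
= -16/3 ≈ -5.33

-5.33


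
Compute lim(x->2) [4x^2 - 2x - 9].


Since polynomials are continuous, we use direct substitution.
lim(x->2) of 4x^2 - 2x - 9
= 4 * 2^2 - 2 * 2 - 9
= 16 - 4 - 9
= 3

3


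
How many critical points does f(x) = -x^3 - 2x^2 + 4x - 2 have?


Find where f'(x) = 0:
f(x) = -x^3 - 2x^2 + 4x - 2
f'(x) = -3x^2 - 4x + 4
This is a quadratic in x. Use the discriminant to count real roots.
Discriminant = (-4)^2 - 4 * (-3) * 4
= 16 - (-48)
= 64
Since discriminant > 0, f'(x) = 0 has 2 real solutions.
Number of critical points: 2

2


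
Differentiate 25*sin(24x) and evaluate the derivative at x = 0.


Apply the chain rule to differentiate 25*sin(24x):
d/dx [25*sin(24x)]
= 25 * cos(24x) * d/dx(24x)
= 25 * 24 * cos(24x)
= 600 * cos(24x)
Evaluate at x = 0:
= 600 * cos(0)
= 600 * 1
= 600

600


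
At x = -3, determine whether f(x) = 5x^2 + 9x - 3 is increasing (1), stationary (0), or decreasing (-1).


Compute f'(x) to determine behavior:
f'(x) = 10x + 9
f'(-3) = 10 * (-3) + 9
= -30 + 9
= -21
Since f'(-3) < 0, the function is decreasing (-1)

-1


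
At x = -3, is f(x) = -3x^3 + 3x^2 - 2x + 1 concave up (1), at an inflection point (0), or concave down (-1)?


Concavity is determined by the sign of f''(x).
f(x) = -3x^3 + 3x^2 - 2x + 1
f'(x) = -9x^2 + 6x - 2
f''(x) = -18x + 6
f''(-3) = -18 * (-3) + 6
= 54 + 6
= 60
Since f''(-3) > 0, the function is concave up (1)

1


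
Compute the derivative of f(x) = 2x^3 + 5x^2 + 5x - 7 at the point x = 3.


Differentiate f(x) = 2x^3 + 5x^2 + 5x - 7 term by term:
f'(x) = 6x^2 + 10x + 5
Substitute x = 3:
f'(3) = 6 * 3^2 + 10 * 3 + 5
= 54 + 30 + 5
= 89

89


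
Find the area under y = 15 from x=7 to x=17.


The area under a constant function y = 15 is a rectangle.
Width = 17 - 7 = 10
Height = 15
Area = width * height
= 10 * 15
= 150

150


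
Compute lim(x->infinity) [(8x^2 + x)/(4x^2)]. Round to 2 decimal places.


For limits at infinity with equal-degree polynomials,
we compare leading coefficients.
Numerator leading term: 8x^2
Denominator leading term: 4x^2
Divide both by x^2:
lim = (8 + 1/x) / (4)
As x -> infinity, the 1/x and 1/x^2 terms vanish:
= 8/4 = 2 = 2.00

2.00


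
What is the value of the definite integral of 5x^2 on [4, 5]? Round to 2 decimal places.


Find the antiderivative of 5x^2:
F(x) = 5/3 * x^3
Apply the Fundamental Theorem of Calculus:
F(5) - F(4)
= 5/3 * 5^3 - 5/3 * 4^3
= 5/3 * (125 - 64)
= 5/3 * 61
= 305/3 ≈ 101.67

101.67


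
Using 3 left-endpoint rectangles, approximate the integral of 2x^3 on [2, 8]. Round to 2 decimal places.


Left Riemann sum uses left endpoints of each subinterval.
Interval: [2, 8], n = 3
dx = (8 - 2) / 3 = 2
Left endpoints: [2, 4, 6]
f values: [16, 128, 432]
Sum = dx * (sum of f values)
= 2 * 576
= 1152 = 1152.00

1152.00


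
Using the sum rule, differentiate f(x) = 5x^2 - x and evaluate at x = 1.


Differentiate term by term using power and sum rules:
f(x) = 5x^2 - x
f'(x) = 10x - 1
Substitute x = 1:
f'(1) = 10 * 1 - 1
= 10 - 1
= 9

9


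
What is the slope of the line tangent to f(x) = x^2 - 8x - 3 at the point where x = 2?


The slope of the tangent line equals f'(x) at the point.
f(x) = x^2 - 8x - 3
f'(x) = 2x - 8
At x = 2:
f'(2) = 2 * 2 - 8
= 4 - 8
= -4

-4


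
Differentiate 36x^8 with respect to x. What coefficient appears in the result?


We apply the power rule: d/dx [ax^n] = a*n * x^(n-1)
d/dx [36x^8]
= 36 * 8 * x^(8-1)
= 288x^7
The coefficient is 288

288


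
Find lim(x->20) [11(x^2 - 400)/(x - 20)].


Direct substitution gives 0/0, so we factor the numerator.
Factor: 11(x^2 - 400) = 11 * (x - 20)(x + 20)
Cancel the common factor (x - 20):
11(x^2 - 400)/(x - 20) = 11 * (x + 20)
Now substitute x = 20:
= 11 * (20 + 20) = 440

440


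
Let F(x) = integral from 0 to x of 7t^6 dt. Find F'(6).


By the Fundamental Theorem of Calculus (Part 1):
If F(x) = integral from 0 to x of f(t) dt, then F'(x) = f(x)
Here f(t) = 7t^6
So F'(x) = 7x^6
Evaluate at x = 6:
F'(6) = 7 * 6^6
= 7 * 46656
= 326592

326592


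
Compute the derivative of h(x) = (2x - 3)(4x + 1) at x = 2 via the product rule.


Let u(x) = 2x - 3 and v(x) = 4x + 1
u'(x) = 2
v'(x) = 4
Product rule: h'(x) = u'(x)*v(x) + u(x)*v'(x)
= 2 * (4x + 1) + (2x - 3) * 4
At x = 2:
u(2) = 2 * 2 - 3 = 1
v(2) = 4 * 2 + 1 = 9
h'(2) = 2 * 9 + 1 * 4
= 18 + 4
= 22

22


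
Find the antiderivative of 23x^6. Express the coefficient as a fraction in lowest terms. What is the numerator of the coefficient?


Apply the power rule for integration:
integral of ax^n dx = a/(n+1) * x^(n+1) + C
integral of 23x^6 dx
= 23/7 * x^7 + C
The coefficient in lowest terms is 23/7, and its numerator is 23

23


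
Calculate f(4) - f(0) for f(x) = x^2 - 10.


Net change = f(b) - f(a)
f(x) = x^2 - 10
Compute f(4):
f(4) = 1 * 4^2 + 0 * 4 - 10
= 16 + 0 - 10
= 6
Compute f(0):
f(0) = 1 * 0^2 + 0 * 0 - 10
= 0 + 0 - 10
= -10
Net change = 6 - (-10) = 16

16


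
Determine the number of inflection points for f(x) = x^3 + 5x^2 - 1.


Inflection points occur where f''(x) = 0 and concavity changes.
f(x) = x^3 + 5x^2 - 1
f'(x) = 3x^2 + 10x
f''(x) = 6x + 10
Set f''(x) = 0:
6x + 10 = 0
x = -10 / 6 = -5/3
Since f''(x) is linear (degree 1), it changes sign at this point.
Therefore there is exactly 1 inflection point.

1


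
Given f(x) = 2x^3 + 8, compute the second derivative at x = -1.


First derivative:
f'(x) = 6x^2
Second derivative:
f''(x) = 12x
Substitute x = -1:
f''(-1) = 12 * (-1) + 0
= -12 + 0
= -12

-12


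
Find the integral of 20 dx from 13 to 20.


The integral of a constant k over [a, b] equals k * (b - a).
integral from 13 to 20 of 20 dx
= 20 * (20 - 13)
= 20 * 7
= 140

140


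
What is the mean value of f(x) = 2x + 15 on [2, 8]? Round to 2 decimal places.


Average value = 1/(b-a) * integral from a to b of f(x) dx
First compute the integral of 2x + 15:
F(x) = x^2 + 15x
F(8) = 1 * 64 + 15 * 8 = 184
F(2) = 1 * 4 + 15 * 2 = 34
Integral = 184 - 34 = 150
Average = 150 / (8 - 2) = 150 / 6
= 25 = 25.00

25.00


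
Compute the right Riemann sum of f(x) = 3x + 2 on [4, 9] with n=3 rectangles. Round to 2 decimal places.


Right Riemann sum uses right endpoints of each subinterval.
Interval: [4, 9], n = 3
dx = (9 - 4) / 3 = 5/3
Right endpoints: [17/3, 22/3, 9]
f values: [19, 24, 29]
Sum = dx * (sum of f values)
= 5/3 * 72
= 120 = 120.00

120.00


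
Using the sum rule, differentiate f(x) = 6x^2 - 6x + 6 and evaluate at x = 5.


Differentiate term by term using power and sum rules:
f(x) = 6x^2 - 6x + 6
f'(x) = 12x - 6
Substitute x = 5:
f'(5) = 12 * 5 - 6
= 60 - 6
= 54

54


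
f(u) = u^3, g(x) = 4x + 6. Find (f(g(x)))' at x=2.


Using the chain rule: (f(g(x)))' = f'(g(x)) * g'(x)
First, find g(2):
g(2) = 4 * 2 + 6 = 14
Next, f'(u) = 3u^2
And g'(x) = 4
So f'(g(2)) * g'(2)
= 3 * 14^2 * 4
= 3 * 196 * 4
= 2352

2352


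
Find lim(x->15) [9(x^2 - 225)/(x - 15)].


Direct substitution gives 0/0, so we factor the numerator.
Factor: 9(x^2 - 225) = 9 * (x - 15)(x + 15)
Cancel the common factor (x - 15):
9(x^2 - 225)/(x - 15) = 9 * (x + 15)
Now substitute x = 15:
= 9 * (15 + 15) = 270

270


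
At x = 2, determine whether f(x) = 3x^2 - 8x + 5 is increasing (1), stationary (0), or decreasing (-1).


Compute f'(x) to determine behavior:
f'(x) = 6x - 8
f'(2) = 6 * 2 - 8
= 12 - 8
= 4
Since f'(2) > 0, the function is increasing (1)

1


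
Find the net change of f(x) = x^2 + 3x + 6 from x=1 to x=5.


Net change = f(b) - f(a)
f(x) = x^2 + 3x + 6
Compute f(5):
f(5) = 1 * 5^2 + 3 * 5 + 6
= 25 + 15 + 6
= 46
Compute f(1):
f(1) = 1 * 1^2 + 3 * 1 + 6
= 1 + 3 + 6
= 10
Net change = 46 - 10 = 36

36


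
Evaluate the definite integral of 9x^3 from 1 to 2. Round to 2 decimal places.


Find the antiderivative of 9x^3:
F(x) = 9/4 * x^4
Apply the Fundamental Theorem of Calculus:
F(2) - F(1)
= 9/4 * 2^4 - 9/4 * 1^4
= 9/4 * (16 - 1)
= 9/4 * 15
= 135/4 = 33.75

33.75


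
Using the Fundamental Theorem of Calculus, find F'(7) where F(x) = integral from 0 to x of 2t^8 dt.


By the Fundamental Theorem of Calculus (Part 1):
If F(x) = integral from 0 to x of f(t) dt, then F'(x) = f(x)
Here f(t) = 2t^8
So F'(x) = 2x^8
Evaluate at x = 7:
F'(7) = 2 * 7^8
= 2 * 5764801
= 11529602

11529602


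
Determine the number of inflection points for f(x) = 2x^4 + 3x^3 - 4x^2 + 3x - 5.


Inflection points occur where f''(x) = 0 and concavity changes.
f(x) = 2x^4 + 3x^3 - 4x^2 + 3x - 5
f'(x) = 8x^3 + 9x^2 - 8x + 3
f''(x) = 24x^2 + 18x - 8
This is a quadratic in x. Use the discriminant to count real roots.
Discriminant = (18)^2 - 4 * 24 * (-8)
= 324 - (-768)
= 1092
Since discriminant > 0, f''(x) = 0 has 2 distinct real solutions.
A quadratic with two distinct real roots changes sign at each root, so concavity changes at both.
Number of inflection points: 2

2


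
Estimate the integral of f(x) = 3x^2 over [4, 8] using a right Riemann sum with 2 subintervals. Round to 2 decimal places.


Right Riemann sum uses right endpoints of each subinterval.
Interval: [4, 8], n = 2
dx = (8 - 4) / 2 = 2
Right endpoints: [6, 8]
f values: [108, 192]
Sum = dx * (sum of f values)
= 2 * 300
= 600 = 600.00

600.00


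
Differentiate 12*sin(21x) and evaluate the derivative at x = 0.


Apply the chain rule to differentiate 12*sin(21x):
d/dx [12*sin(21x)]
= 12 * cos(21x) * d/dx(21x)
= 12 * 21 * cos(21x)
= 252 * cos(21x)
Evaluate at x = 0:
= 252 * cos(0)
= 252 * 1
= 252

252


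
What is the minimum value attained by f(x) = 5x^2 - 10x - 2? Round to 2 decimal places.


For a quadratic f(x) = ax^2 + bx + c with a > 0, the minimum is at the vertex.
Vertex x-coordinate: x = -b/(2a)
x = -(-10) / (2 * 5)
x = 10/10 = 1
Substitute back to find the minimum value:
f(1) = 5 * 1^2 - 10 * 1 - 2
= 5 - 10 - 2
= -7 = -7.00

-7.00


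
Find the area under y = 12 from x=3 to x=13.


The area under a constant function y = 12 is a rectangle.
Width = 13 - 3 = 10
Height = 12
Area = width * height
= 10 * 12
= 120

120


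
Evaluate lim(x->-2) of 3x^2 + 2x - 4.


Since polynomials are continuous, we use direct substitution.
lim(x->-2) of 3x^2 + 2x - 4
= 3 * (-2)^2 + 2 * (-2) - 4
= 12 - 4 - 4
= 4

4


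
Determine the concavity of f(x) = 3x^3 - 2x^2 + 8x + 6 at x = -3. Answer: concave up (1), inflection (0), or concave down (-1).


Concavity is determined by the sign of f''(x).
f(x) = 3x^3 - 2x^2 + 8x + 6
f'(x) = 9x^2 - 4x + 8
f''(x) = 18x - 4
f''(-3) = 18 * (-3) - 4
= -54 - 4
= -58
Since f''(-3) < 0, the function is concave down (-1)

-1


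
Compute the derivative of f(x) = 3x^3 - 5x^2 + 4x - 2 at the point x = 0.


Differentiate f(x) = 3x^3 - 5x^2 + 4x - 2 term by term:
f'(x) = 9x^2 - 10x + 4
Substitute x = 0:
f'(0) = 9 * 0^2 - 10 * 0 + 4
= 0 + 0 + 4
= 4

4


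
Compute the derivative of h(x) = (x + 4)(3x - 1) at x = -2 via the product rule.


Let u(x) = x + 4 and v(x) = 3x - 1
u'(x) = 1
v'(x) = 3
Product rule: h'(x) = u'(x)*v(x) + u(x)*v'(x)
= 1 * (3x - 1) + (x + 4) * 3
At x = -2:
u(-2) = 1 * (-2) + 4 = 2
v(-2) = 3 * (-2) - 1 = -7
h'(-2) = 1 * (-7) + 2 * 3
= -7 + 6
= -1

-1


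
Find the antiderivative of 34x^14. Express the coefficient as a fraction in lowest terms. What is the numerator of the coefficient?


Apply the power rule for integration:
integral of ax^n dx = a/(n+1) * x^(n+1) + C
integral of 34x^14 dx
= 34/15 * x^15 + C
The coefficient in lowest terms is 34/15, and its numerator is 34

34


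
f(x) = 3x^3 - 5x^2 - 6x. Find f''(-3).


First derivative:
f'(x) = 9x^2 - 10x - 6
Second derivative:
f''(x) = 18x - 10
Substitute x = -3:
f''(-3) = 18 * (-3) - 10
= -54 - 10
= -64

-64


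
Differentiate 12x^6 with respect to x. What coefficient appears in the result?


We apply the power rule: d/dx [ax^n] = a*n * x^(n-1)
d/dx [12x^6]
= 12 * 6 * x^(6-1)
= 72x^5
The coefficient is 72

72


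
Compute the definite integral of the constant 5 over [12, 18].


The integral of a constant k over [a, b] equals k * (b - a).
integral from 12 to 18 of 5 dx
= 5 * (18 - 12)
= 5 * 6
= 30

30


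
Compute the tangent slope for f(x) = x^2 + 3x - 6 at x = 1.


The slope of the tangent line equals f'(x) at the point.
f(x) = x^2 + 3x - 6
f'(x) = 2x + 3
At x = 1:
f'(1) = 2 * 1 + 3
= 2 + 3
= 5

5


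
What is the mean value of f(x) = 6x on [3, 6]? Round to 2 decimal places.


Average value = 1/(b-a) * integral from a to b of f(x) dx
First compute the integral of 6x:
F(x) = 3x^2
F(6) = 3 * 36 + 0 * 6 = 108
F(3) = 3 * 9 + 0 * 3 = 27
Integral = 108 - 27 = 81
Average = 81 / (6 - 3) = 81 / 3
= 27 = 27.00

27.00


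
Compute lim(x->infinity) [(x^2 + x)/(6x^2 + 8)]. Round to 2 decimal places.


For limits at infinity with equal-degree polynomials,
we compare leading coefficients.
Numerator leading term: x^2
Denominator leading term: 6x^2
Divide both by x^2:
lim = (1 + 1/x) / (6 + 8/x^2)
As x -> infinity, the 1/x and 1/x^2 terms vanish:
= 1/6 ≈ 0.17

0.17


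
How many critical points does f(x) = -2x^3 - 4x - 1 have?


Find where f'(x) = 0:
f(x) = -2x^3 - 4x - 1
f'(x) = -6x^2 - 4
This is a quadratic in x. Use the discriminant to count real roots.
Discriminant = (0)^2 - 4 * (-6) * (-4)
= 0 - 96
= -96
Since discriminant < 0, f'(x) = 0 has no real solutions.
Number of critical points: 0

0


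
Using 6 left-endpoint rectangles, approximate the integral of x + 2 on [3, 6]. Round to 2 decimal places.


Left Riemann sum uses left endpoints of each subinterval.
Interval: [3, 6], n = 6
dx = (6 - 3) / 6 = 1/2
Left endpoints: [3, 7/2, 4, 9/2, 5, 11/2]
f values: [5, 11/2, 6, 13/2, 7, 15/2]
Sum = dx * (sum of f values)
= 1/2 * 75/2
= 75/4 = 18.75

18.75


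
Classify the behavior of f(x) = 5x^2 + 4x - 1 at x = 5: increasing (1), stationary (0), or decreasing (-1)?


Compute f'(x) to determine behavior:
f'(x) = 10x + 4
f'(5) = 10 * 5 + 4
= 50 + 4
= 54
Since f'(5) > 0, the function is increasing (1)

1


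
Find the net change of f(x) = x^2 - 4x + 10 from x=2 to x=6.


Net change = f(b) - f(a)
f(x) = x^2 - 4x + 10
Compute f(6):
f(6) = 1 * 6^2 - 4 * 6 + 10
= 36 - 24 + 10
= 22
Compute f(2):
f(2) = 1 * 2^2 - 4 * 2 + 10
= 4 - 8 + 10
= 6
Net change = 22 - 6 = 16

16


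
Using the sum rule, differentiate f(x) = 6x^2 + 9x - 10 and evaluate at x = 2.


Differentiate term by term using power and sum rules:
f(x) = 6x^2 + 9x - 10
f'(x) = 12x + 9
Substitute x = 2:
f'(2) = 12 * 2 + 9
= 24 + 9
= 33

33


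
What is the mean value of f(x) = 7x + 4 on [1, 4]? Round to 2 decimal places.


Average value = 1/(b-a) * integral from a to b of f(x) dx
First compute the integral of 7x + 4:
F(x) = (7/2)x^2 + 4x
F(4) = 7/2 * 16 + 4 * 4 = 72
F(1) = 7/2 * 1 + 4 * 1 = 15/2
Integral = 72 - 15/2 = 129/2
Average = (129/2) / (4 - 1) = (129/2) / 3
= 43/2 = 21.50

21.50


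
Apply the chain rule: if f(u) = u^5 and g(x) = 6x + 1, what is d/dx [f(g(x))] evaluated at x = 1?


Using the chain rule: (f(g(x)))' = f'(g(x)) * g'(x)
First, find g(1):
g(1) = 6 * 1 + 1 = 7
Next, f'(u) = 5u^4
And g'(x) = 6
So f'(g(1)) * g'(1)
= 5 * 7^4 * 6
= 5 * 2401 * 6
= 72030

72030


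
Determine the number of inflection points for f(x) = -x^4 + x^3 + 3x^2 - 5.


Inflection points occur where f''(x) = 0 and concavity changes.
f(x) = -x^4 + x^3 + 3x^2 - 5
f'(x) = -4x^3 + 3x^2 + 6x
f''(x) = -12x^2 + 6x + 6
This is a quadratic in x. Use the discriminant to count real roots.
Discriminant = (6)^2 - 4 * (-12) * 6
= 36 - (-288)
= 324
Since discriminant > 0, f''(x) = 0 has 2 distinct real solutions.
A quadratic with two distinct real roots changes sign at each root, so concavity changes at both.
Number of inflection points: 2

2


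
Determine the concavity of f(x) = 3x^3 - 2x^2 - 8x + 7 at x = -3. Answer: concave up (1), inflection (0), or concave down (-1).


Concavity is determined by the sign of f''(x).
f(x) = 3x^3 - 2x^2 - 8x + 7
f'(x) = 9x^2 - 4x - 8
f''(x) = 18x - 4
f''(-3) = 18 * (-3) - 4
= -54 - 4
= -58
Since f''(-3) < 0, the function is concave down (-1)

-1


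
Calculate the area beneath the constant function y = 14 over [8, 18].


The area under a constant function y = 14 is a rectangle.
Width = 18 - 8 = 10
Height = 14
Area = width * height
= 10 * 14
= 140

140


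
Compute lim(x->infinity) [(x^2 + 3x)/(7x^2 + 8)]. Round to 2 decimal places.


For limits at infinity with equal-degree polynomials,
we compare leading coefficients.
Numerator leading term: x^2
Denominator leading term: 7x^2
Divide both by x^2:
lim = (1 + 3/x) / (7 + 8/x^2)
As x -> infinity, the 1/x and 1/x^2 terms vanish:
= 1/7 ≈ 0.14

0.14


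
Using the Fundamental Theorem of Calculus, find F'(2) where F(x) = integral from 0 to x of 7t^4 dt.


By the Fundamental Theorem of Calculus (Part 1):
If F(x) = integral from 0 to x of f(t) dt, then F'(x) = f(x)
Here f(t) = 7t^4
So F'(x) = 7x^4
Evaluate at x = 2:
F'(2) = 7 * 2^4
= 7 * 16
= 112

112


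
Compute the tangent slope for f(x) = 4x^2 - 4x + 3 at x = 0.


The slope of the tangent line equals f'(x) at the point.
f(x) = 4x^2 - 4x + 3
f'(x) = 8x - 4
At x = 0:
f'(0) = 8 * 0 - 4
= 0 - 4
= -4

-4


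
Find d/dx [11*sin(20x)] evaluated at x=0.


Apply the chain rule to differentiate 11*sin(20x):
d/dx [11*sin(20x)]
= 11 * cos(20x) * d/dx(20x)
= 11 * 20 * cos(20x)
= 220 * cos(20x)
Evaluate at x = 0:
= 220 * cos(0)
= 220 * 1
= 220

220


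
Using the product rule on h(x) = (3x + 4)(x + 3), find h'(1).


Let u(x) = 3x + 4 and v(x) = x + 3
u'(x) = 3
v'(x) = 1
Product rule: h'(x) = u'(x)*v(x) + u(x)*v'(x)
= 3 * (x + 3) + (3x + 4) * 1
At x = 1:
u(1) = 3 * 1 + 4 = 7
v(1) = 1 * 1 + 3 = 4
h'(1) = 3 * 4 + 7 * 1
= 12 + 7
= 19

19


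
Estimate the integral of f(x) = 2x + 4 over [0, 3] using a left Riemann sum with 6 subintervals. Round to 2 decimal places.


Left Riemann sum uses left endpoints of each subinterval.
Interval: [0, 3], n = 6
dx = (3 - 0) / 6 = 1/2
Left endpoints: [0, 1/2, 1, 3/2, 2, 5/2]
f values: [4, 5, 6, 7, 8, 9]
Sum = dx * (sum of f values)
= 1/2 * 39
= 39/2 = 19.50

19.50


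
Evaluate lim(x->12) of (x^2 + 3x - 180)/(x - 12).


Direct substitution gives 0/0, so we factor the numerator.
Factor: (x^2 + 3x - 180) = (x - 12)(x + 15)
Cancel the common factor (x - 12):
(x^2 + 3x - 180)/(x - 12) = (x + 15)
Now substitute x = 12:
= (12) - (-15) = 27

27


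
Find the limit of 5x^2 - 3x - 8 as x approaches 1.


Since polynomials are continuous, we use direct substitution.
lim(x->1) of 5x^2 - 3x - 8
= 5 * 1^2 - 3 * 1 - 8
= 5 - 3 - 8
= -6

-6


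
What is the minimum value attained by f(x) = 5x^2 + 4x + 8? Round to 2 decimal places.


For a quadratic f(x) = ax^2 + bx + c with a > 0, the minimum is at the vertex.
Vertex x-coordinate: x = -b/(2a)
x = -(4) / (2 * 5)
x = -4/10 = -2/5
Substitute back to find the minimum value:
f(-2/5) = 5 * (-2/5)^2 + 4 * (-2/5) + 8
= 4/5 - 8/5 + 8
= 36/5 = 7.20

7.20


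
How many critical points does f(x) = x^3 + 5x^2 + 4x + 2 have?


Find where f'(x) = 0:
f(x) = x^3 + 5x^2 + 4x + 2
f'(x) = 3x^2 + 10x + 4
This is a quadratic in x. Use the discriminant to count real roots.
Discriminant = (10)^2 - 4 * 3 * 4
= 100 - 48
= 52
Since discriminant > 0, f'(x) = 0 has 2 real solutions.
Number of critical points: 2

2


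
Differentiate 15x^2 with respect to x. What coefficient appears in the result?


We apply the power rule: d/dx [ax^n] = a*n * x^(n-1)
d/dx [15x^2]
= 15 * 2 * x^(2-1)
= 30x
The coefficient is 30

30


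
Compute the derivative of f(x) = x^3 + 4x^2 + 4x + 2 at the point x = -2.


Differentiate f(x) = x^3 + 4x^2 + 4x + 2 term by term:
f'(x) = 3x^2 + 8x + 4
Substitute x = -2:
f'(-2) = 3 * (-2)^2 + 8 * (-2) + 4
= 12 - 16 + 4
= 0

0


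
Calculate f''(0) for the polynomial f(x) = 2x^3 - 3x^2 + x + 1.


First derivative:
f'(x) = 6x^2 - 6x + 1
Second derivative:
f''(x) = 12x - 6
Substitute x = 0:
f''(0) = 12 * 0 - 6
= 0 - 6
= -6

-6


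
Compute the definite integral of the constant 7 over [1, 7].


The integral of a constant k over [a, b] equals k * (b - a).
integral from 1 to 7 of 7 dx
= 7 * (7 - 1)
= 7 * 6
= 42

42


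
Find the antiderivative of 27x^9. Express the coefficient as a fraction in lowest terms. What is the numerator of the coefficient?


Apply the power rule for integration:
integral of ax^n dx = a/(n+1) * x^(n+1) + C
integral of 27x^9 dx
= 27/10 * x^10 + C
The coefficient in lowest terms is 27/10, and its numerator is 27

27


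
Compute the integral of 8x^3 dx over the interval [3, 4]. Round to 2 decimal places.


Find the antiderivative of 8x^3:
F(x) = 8/4 * x^4
Apply the Fundamental Theorem of Calculus:
F(4) - F(3)
= 8/4 * 4^4 - 8/4 * 3^4
= 8/4 * (256 - 81)
= 8/4 * 175
= 350 = 350.00

350.00


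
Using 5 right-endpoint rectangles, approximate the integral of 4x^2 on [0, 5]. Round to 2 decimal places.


Right Riemann sum uses right endpoints of each subinterval.
Interval: [0, 5], n = 5
dx = (5 - 0) / 5 = 1
Right endpoints: [1, 2, 3, 4, 5]
f values: [4, 16, 36, 64, 100]
Sum = dx * (sum of f values)
= 1 * 220
= 220 = 220.00

220.00


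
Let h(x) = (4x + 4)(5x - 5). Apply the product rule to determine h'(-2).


Let u(x) = 4x + 4 and v(x) = 5x - 5
u'(x) = 4
v'(x) = 5
Product rule: h'(x) = u'(x)*v(x) + u(x)*v'(x)
= 4 * (5x - 5) + (4x + 4) * 5
At x = -2:
u(-2) = 4 * (-2) + 4 = -4
v(-2) = 5 * (-2) - 5 = -15
h'(-2) = 4 * (-15) + (-4) * 5
= -60 - 20
= -80

-80


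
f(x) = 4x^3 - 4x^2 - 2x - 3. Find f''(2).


First derivative:
f'(x) = 12x^2 - 8x - 2
Second derivative:
f''(x) = 24x - 8
Substitute x = 2:
f''(2) = 24 * 2 - 8
= 48 - 8
= 40

40


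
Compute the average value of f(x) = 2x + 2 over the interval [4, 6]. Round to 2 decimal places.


Average value = 1/(b-a) * integral from a to b of f(x) dx
First compute the integral of 2x + 2:
F(x) = x^2 + 2x
F(6) = 1 * 36 + 2 * 6 = 48
F(4) = 1 * 16 + 2 * 4 = 24
Integral = 48 - 24 = 24
Average = 24 / (6 - 4) = 24 / 2
= 12 = 12.00

12.00


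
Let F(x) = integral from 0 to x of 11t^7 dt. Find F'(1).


By the Fundamental Theorem of Calculus (Part 1):
If F(x) = integral from 0 to x of f(t) dt, then F'(x) = f(x)
Here f(t) = 11t^7
So F'(x) = 11x^7
Evaluate at x = 1:
F'(1) = 11 * 1^7
= 11 * 1
= 11

11


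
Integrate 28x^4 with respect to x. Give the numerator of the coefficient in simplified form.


Apply the power rule for integration:
integral of ax^n dx = a/(n+1) * x^(n+1) + C
integral of 28x^4 dx
= 28/5 * x^5 + C
The coefficient in lowest terms is 28/5, and its numerator is 28

28


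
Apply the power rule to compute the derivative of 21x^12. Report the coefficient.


We apply the power rule: d/dx [ax^n] = a*n * x^(n-1)
d/dx [21x^12]
= 21 * 12 * x^(12-1)
= 252x^11
The coefficient is 252

252


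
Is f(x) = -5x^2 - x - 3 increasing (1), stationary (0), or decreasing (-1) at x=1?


Compute f'(x) to determine behavior:
f'(x) = -10x - 1
f'(1) = -10 * 1 - 1
= -10 - 1
= -11
Since f'(1) < 0, the function is decreasing (-1)

-1


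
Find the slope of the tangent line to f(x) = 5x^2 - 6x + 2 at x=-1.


The slope of the tangent line equals f'(x) at the point.
f(x) = 5x^2 - 6x + 2
f'(x) = 10x - 6
At x = -1:
f'(-1) = 10 * (-1) - 6
= -10 - 6
= -16

-16


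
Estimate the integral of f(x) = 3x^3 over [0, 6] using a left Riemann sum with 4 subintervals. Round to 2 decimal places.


Left Riemann sum uses left endpoints of each subinterval.
Interval: [0, 6], n = 4
dx = (6 - 0) / 4 = 3/2
Left endpoints: [0, 3/2, 3, 9/2]
f values: [0, 81/8, 81, 2187/8]
Sum = dx * (sum of f values)
= 3/2 * 729/2
= 2187/4 = 546.75

546.75


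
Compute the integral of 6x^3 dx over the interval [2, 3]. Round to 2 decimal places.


Find the antiderivative of 6x^3:
F(x) = 6/4 * x^4
Apply the Fundamental Theorem of Calculus:
F(3) - F(2)
= 6/4 * 3^4 - 6/4 * 2^4
= 6/4 * (81 - 16)
= 6/4 * 65
= 195/2 = 97.50

97.50


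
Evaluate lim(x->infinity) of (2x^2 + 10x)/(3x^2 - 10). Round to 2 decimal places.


For limits at infinity with equal-degree polynomials,
we compare leading coefficients.
Numerator leading term: 2x^2
Denominator leading term: 3x^2
Divide both by x^2:
lim = (2 + 10/x) / (3 - 10/x^2)
As x -> infinity, the 1/x and 1/x^2 terms vanish:
= 2/3 ≈ 0.67

0.67


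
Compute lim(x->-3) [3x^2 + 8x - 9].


Since polynomials are continuous, we use direct substitution.
lim(x->-3) of 3x^2 + 8x - 9
= 3 * (-3)^2 + 8 * (-3) - 9
= 27 - 24 - 9
= -6

-6


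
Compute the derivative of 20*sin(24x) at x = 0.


Apply the chain rule to differentiate 20*sin(24x):
d/dx [20*sin(24x)]
= 20 * cos(24x) * d/dx(24x)
= 20 * 24 * cos(24x)
= 480 * cos(24x)
Evaluate at x = 0:
= 480 * cos(0)
= 480 * 1
= 480

480


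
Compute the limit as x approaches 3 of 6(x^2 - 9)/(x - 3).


Direct substitution gives 0/0, so we factor the numerator.
Factor: 6(x^2 - 9) = 6 * (x - 3)(x + 3)
Cancel the common factor (x - 3):
6(x^2 - 9)/(x - 3) = 6 * (x + 3)
Now substitute x = 3:
= 6 * (3 + 3) = 36

36
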